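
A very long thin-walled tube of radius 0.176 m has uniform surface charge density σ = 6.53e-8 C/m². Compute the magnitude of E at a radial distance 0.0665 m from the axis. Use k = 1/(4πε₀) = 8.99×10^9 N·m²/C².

E = 0 (no enclosed charge)

By cylindrical symmetry E is radial; use a coaxial Gaussian cylinder of radius 0.0665 m and length L (r < 0.176 m, inside the shell).
No charge is enclosed, so Gauss's law gives E·2πrL = 0 ⇒ E = 0.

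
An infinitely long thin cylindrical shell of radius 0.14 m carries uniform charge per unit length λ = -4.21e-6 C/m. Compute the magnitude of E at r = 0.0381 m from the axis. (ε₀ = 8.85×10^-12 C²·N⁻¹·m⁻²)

Choose a coaxial cylinder of radius r = 0.0381 m (arbitrary length L) as the Gaussian surface (r < 0.14 m, inside the shell).
No charge is enclosed, so Gauss's law gives E·2πrL = 0 ⇒ E = 0.

|E| = 0 N/C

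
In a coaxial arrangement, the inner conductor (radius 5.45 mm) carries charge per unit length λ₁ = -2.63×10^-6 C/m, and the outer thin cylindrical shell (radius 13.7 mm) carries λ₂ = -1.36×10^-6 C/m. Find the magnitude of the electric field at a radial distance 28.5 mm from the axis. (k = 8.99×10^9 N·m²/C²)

|E| ≈ 2.52×10^6 N/C

Coaxial Gaussian cylinder, radius r = 28.5 mm, length L (r > 13.7 mm, enclosing both).
λ_enc = λ₁ + λ₂ = (-2.63×10^-6) + (-1.36e-6) = -3.99×10^-6 C/m.
Gauss's law: E·2πrL = λ_enc L/ε₀.
E = 2k|λ_enc|/r = 2(8.99×10^9)(3.99×10^-6)/(0.0285) = 2.52e6 N/C.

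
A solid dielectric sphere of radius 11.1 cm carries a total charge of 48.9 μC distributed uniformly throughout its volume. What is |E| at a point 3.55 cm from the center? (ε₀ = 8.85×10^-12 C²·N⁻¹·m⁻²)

By spherical symmetry E is radial; choose a Gaussian sphere of radius r = 3.55 cm (r < R).
Only the charge within r is enclosed: Q_enc = Q·(r/R)³ = (48.9 μC)·(3.55 cm/11.1 cm)³ = 1.60×10^-6 C.
Applying ∮E·dA = Q_enc/ε₀ with Φ = E(4πr²):
E = |Q_enc|/(4πε₀r²) = (1.60×10^-6)/(4π·8.85×10^-12·(0.0355)²) = 1.14×10^7 N/C.

E ≈ 1.14e7 V/m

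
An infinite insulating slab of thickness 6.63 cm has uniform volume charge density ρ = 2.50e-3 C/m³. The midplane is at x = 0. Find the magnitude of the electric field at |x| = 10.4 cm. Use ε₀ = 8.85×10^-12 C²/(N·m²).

9.36×10^6 N/C

The point |x| = 10.4 cm lies outside the slab (half-thickness 0.03315 m). A symmetric pillbox spanning the full slab encloses Q_enc = ρ·d·A.
Flux = 2EA ⇒ E = |ρ|d/(2ε₀), independent of distance outside.
E = (2.50×10^-3)(0.0663)/(2·8.85×10^-12) = 9.36×10^6 N/C.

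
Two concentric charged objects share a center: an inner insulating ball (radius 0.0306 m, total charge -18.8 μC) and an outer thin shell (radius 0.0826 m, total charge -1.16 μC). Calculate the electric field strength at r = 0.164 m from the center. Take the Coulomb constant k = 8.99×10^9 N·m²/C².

6.67e6 N/C

Use a concentric Gaussian sphere at r = 0.164 m (r > 0.0826 m, enclosing both).
Q_enc = (-18.8 μC) + (-1.16 μC) = -1.996×10^-5 C.
Since E is radial and uniform over the Gaussian sphere, Φ = E·4πr² = Q_enc/ε₀.
E = k|Q_enc|/r² = (8.99×10^9)(1.996×10^-5)/(0.164)² = 6.67×10^6 N/C.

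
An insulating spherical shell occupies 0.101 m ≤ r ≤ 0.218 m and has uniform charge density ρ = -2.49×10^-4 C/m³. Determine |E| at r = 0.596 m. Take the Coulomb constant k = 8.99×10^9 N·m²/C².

By spherical symmetry E is radial; choose a Gaussian sphere of radius r = 0.596 m (r > 0.218 m, enclosing the whole shell).
Q_enc = ρ·(4π/3)(b³ − a³) = (-2.49×10^-4)·(4π/3)·((0.218)³ − (0.101)³) = -9.731e-6 C.
Gauss's law: E·4πr² = Q_enc/ε₀.
E = k|Q_enc|/r² = (8.99×10^9)(9.731×10^-6)/(0.596)² = 2.46×10^5 N/C.

E = 2.46×10^5 V/m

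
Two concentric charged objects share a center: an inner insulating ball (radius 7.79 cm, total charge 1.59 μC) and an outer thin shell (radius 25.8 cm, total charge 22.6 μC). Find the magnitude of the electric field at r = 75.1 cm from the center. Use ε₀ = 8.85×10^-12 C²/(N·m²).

E = 3.86×10^5 V/m

By spherical symmetry E is radial; choose a Gaussian sphere of radius r = 75.1 cm (r > 25.8 cm, enclosing both).
Q_enc = (1.59 μC) + (22.6 μC) = 2.419×10^-5 C.
Applying ∮E·dA = Q_enc/ε₀ with Φ = E(4πr²):
E = |Q_enc|/(4πε₀r²) = (2.419×10^-5)/(4π·8.85×10^-12·(0.751)²) = 3.86×10^5 N/C.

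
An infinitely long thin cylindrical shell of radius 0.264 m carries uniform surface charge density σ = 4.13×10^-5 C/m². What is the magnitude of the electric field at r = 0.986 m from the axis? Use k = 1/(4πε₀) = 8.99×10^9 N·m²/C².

Coaxial Gaussian cylinder, radius r = 0.986 m, length L (r > 0.264 m).
The whole shell is enclosed: λ_enc = σ·2πR = (4.13×10^-5)·2π·(0.264) = 6.851×10^-5 C/m.
Since E is radial and uniform over the curved surface, Φ = E·2πrL = Q_enc/ε₀ = λ_enc L/ε₀.
E = 2k|λ_enc|/r = 2(8.99×10^9)(6.851×10^-5)/(0.986) = 1.25e6 N/C.

|E| ≈ 1.25×10^6 N/C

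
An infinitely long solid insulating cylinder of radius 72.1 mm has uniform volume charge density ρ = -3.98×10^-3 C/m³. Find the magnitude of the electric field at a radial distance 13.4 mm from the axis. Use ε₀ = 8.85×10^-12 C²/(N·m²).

Coaxial Gaussian cylinder, radius r = 13.4 mm, length L (r < R).
Enclosed charge per unit length: λ_enc = ρ·πr² = (-3.98e-3)π(0.0134)² = -2.245×10^-6 C/m.
By Gauss's law (flux through the curved wall only), E·2πrL = λ_enc L/ε₀.
E = |λ_enc|/(2πε₀r) = (2.245×10^-6)/(2π·8.85×10^-12·0.0134) = 3.01e6 N/C.

E ≈ 3.01e6 N/C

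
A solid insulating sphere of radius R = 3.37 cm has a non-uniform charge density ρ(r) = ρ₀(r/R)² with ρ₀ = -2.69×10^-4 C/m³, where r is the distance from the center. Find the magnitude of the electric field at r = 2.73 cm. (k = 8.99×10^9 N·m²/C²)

E = 1.09×10^5 N/C

By spherical symmetry E is radial; choose a Gaussian sphere of radius r = 2.73 cm (r < R).
Q_enc = ∫₀^r ρ(r')·4πr'² dr' = (4πρ₀/R²) ∫₀^r r'^4 dr' = 4πρ₀ r^5/(5·R²) = -9.027×10^-9 C.
Since E is radial and uniform over the Gaussian sphere, Φ = E·4πr² = Q_enc/ε₀.
E = k|Q_enc|/r² = (8.99×10^9)(9.027e-9)/(0.0273)² = 1.09e5 N/C.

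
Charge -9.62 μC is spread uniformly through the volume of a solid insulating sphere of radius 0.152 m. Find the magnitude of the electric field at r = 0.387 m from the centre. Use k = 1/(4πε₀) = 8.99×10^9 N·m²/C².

Take a concentric spherical Gaussian surface of radius r = 0.387 m (r > R, so the entire charge is enclosed).
Q_enc = -9.62 μC = -9.62e-6 C.
Gauss's law: E·4πr² = Q_enc/ε₀.
E = k|Q_enc|/r² = (8.99×10^9)(9.62×10^-6)/(0.387)² = 5.77e5 N/C.

5.77e5 V/m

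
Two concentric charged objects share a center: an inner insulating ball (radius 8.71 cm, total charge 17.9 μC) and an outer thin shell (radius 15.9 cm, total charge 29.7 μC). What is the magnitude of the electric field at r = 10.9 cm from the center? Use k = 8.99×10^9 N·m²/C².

By spherical symmetry E is radial; choose a Gaussian sphere of radius r = 10.9 cm (between the bodies, 8.71 cm < r < 15.9 cm).
The shell at 15.9 cm lies outside the Gaussian surface, so Q_enc = 17.9 μC = 1.79×10^-5 C.
Since E is radial and uniform over the Gaussian sphere, Φ = E·4πr² = Q_enc/ε₀.
E = k|Q_enc|/r² = (8.99×10^9)(1.79×10^-5)/(0.109)² = 1.35×10^7 N/C.

E = 1.35×10^7 V/m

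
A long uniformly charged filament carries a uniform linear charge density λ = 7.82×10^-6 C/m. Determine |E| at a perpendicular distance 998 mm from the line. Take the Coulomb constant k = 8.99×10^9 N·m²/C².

|E| = 1.41×10^5 N/C

Choose a coaxial cylinder of radius r = 998 mm (arbitrary length L) as the Gaussian surface.
Q_enc = λL, so λ_enc = 7.82e-6 C/m.
By Gauss's law (flux through the curved wall only), E·2πrL = λ_enc L/ε₀.
E = 2k|λ_enc|/r = 2(8.99×10^9)(7.82e-6)/(0.998) = 1.41e5 N/C.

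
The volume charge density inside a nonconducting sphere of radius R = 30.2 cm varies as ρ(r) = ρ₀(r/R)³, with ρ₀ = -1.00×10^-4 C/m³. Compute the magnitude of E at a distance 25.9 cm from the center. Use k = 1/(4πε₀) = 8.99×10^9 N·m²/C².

|E| ≈ 3.08×10^5 N/C

Take a concentric spherical Gaussian surface of radius r = 25.9 cm (r < R).
Integrate the density: Q_enc = 4π ∫₀^r ρ₀(r'/R)^3 r'² dr' = 4πρ₀ r^6/(6·R³) = -2.295e-6 C.
Gauss's law: E·4πr² = Q_enc/ε₀.
E = k|Q_enc|/r² = (8.99×10^9)(2.295×10^-6)/(0.259)² = 3.08×10^5 N/C.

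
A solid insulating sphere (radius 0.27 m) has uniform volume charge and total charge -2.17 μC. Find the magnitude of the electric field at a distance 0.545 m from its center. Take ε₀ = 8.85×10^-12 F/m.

6.57×10^4 V/m

Use a concentric Gaussian sphere at r = 0.545 m (r > R, so the entire charge is enclosed).
Q_enc = -2.17 μC = -2.17×10^-6 C.
Gauss's law: E·4πr² = Q_enc/ε₀.
E = |Q_enc|/(4πε₀r²) = (2.17e-6)/(4π·8.85×10^-12·(0.545)²) = 6.57e4 N/C.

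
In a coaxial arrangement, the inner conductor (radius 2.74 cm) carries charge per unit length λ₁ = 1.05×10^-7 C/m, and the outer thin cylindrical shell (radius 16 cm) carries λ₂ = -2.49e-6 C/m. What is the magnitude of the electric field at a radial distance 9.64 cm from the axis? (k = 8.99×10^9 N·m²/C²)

Coaxial Gaussian cylinder, radius r = 9.64 cm, length L (between the conductors, 2.74 cm < r < 16 cm).
The shell at 16 cm lies outside the Gaussian surface, so λ_enc = λ₁ = 1.05×10^-7 C/m.
Applying ∮E·dA = Q_enc/ε₀ with the end caps contributing no flux:
E = 2k|λ_enc|/r = 2(8.99×10^9)(1.05×10^-7)/(0.0964) = 1.96e4 N/C.

|E| ≈ 1.96×10^4 N/C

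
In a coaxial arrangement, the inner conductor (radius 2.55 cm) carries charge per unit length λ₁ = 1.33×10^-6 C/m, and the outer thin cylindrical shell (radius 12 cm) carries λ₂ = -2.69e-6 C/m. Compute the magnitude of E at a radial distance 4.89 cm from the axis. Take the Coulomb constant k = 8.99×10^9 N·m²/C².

|E| ≈ 4.89e5 V/m

Choose a coaxial cylinder of radius r = 4.89 cm (arbitrary length L) as the Gaussian surface (between the conductors, 2.55 cm < r < 12 cm).
The shell at 12 cm lies outside the Gaussian surface, so λ_enc = λ₁ = 1.33e-6 C/m.
Applying ∮E·dA = Q_enc/ε₀ with the end caps contributing no flux:
E = 2k|λ_enc|/r = 2(8.99×10^9)(1.33×10^-6)/(0.0489) = 4.89×10^5 N/C.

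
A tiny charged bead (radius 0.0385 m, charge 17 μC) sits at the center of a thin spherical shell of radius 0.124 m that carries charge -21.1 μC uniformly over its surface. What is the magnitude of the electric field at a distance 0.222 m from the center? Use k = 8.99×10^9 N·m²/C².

Take a concentric spherical Gaussian surface of radius r = 0.222 m (r > 0.124 m, enclosing both).
Q_enc = (17 μC) + (-21.1 μC) = -4.10×10^-6 C.
Gauss's law: E·4πr² = Q_enc/ε₀.
E = k|Q_enc|/r² = (8.99×10^9)(4.10e-6)/(0.222)² = 7.48e5 N/C.

|E| ≈ 7.48×10^5 N/C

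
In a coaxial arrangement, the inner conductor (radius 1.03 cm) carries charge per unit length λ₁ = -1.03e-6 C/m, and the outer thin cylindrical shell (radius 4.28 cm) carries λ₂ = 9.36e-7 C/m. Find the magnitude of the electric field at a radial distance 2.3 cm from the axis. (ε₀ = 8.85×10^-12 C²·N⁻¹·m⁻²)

Take a coaxial cylindrical Gaussian surface of radius r = 2.3 cm and length L (between the conductors, 1.03 cm < r < 4.28 cm).
The shell at 4.28 cm lies outside the Gaussian surface, so λ_enc = λ₁ = -1.03e-6 C/m.
Applying ∮E·dA = Q_enc/ε₀ with the end caps contributing no flux:
E = |λ_enc|/(2πε₀r) = (1.03×10^-6)/(2π·8.85×10^-12·0.023) = 8.05×10^5 N/C.

|E| ≈ 8.05×10^5 N/C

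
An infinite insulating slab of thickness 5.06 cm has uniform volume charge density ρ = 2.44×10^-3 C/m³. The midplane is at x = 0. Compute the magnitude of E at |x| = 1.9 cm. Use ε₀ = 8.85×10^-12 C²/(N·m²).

E ≈ 5.24×10^6 N/C

By symmetry E is perpendicular to the slab. A Gaussian pillbox from −1.9 cm to +1.9 cm (face area A) lies entirely within the slab.
Q_enc = ρ·(2x)·A and flux = 2EA, so 2EA = 2ρxA/ε₀ ⇒ E = |ρ|x/ε₀.
E = (2.44×10^-3)(0.019)/(8.85×10^-12) = 5.24e6 N/C.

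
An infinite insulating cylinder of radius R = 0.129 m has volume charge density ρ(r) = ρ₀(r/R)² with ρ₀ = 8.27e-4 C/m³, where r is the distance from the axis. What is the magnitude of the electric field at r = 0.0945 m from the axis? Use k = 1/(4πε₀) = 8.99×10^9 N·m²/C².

E = 1.18e6 V/m

Take a coaxial cylindrical Gaussian surface of radius r = 0.0945 m and length L (r < R).
λ_enc = ∫₀^r ρ(r')·2πr' dr' = (2πρ₀/R²)·r^4/4 = 6.225×10^-6 C/m.
By Gauss's law (flux through the curved wall only), E·2πrL = λ_enc L/ε₀.
E = 2k|λ_enc|/r = 2(8.99×10^9)(6.225×10^-6)/(0.0945) = 1.18×10^6 N/C.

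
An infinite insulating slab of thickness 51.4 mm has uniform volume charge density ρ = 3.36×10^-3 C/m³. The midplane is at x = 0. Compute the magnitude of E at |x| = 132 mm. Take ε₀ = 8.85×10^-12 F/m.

|E| ≈ 9.76×10^6 N/C

The point |x| = 132 mm lies outside the slab (half-thickness 0.0257 m). A symmetric pillbox spanning the full slab encloses Q_enc = ρ·d·A.
Flux = 2EA ⇒ E = |ρ|d/(2ε₀), independent of distance outside.
E = (3.36e-3)(0.0514)/(2·8.85×10^-12) = 9.76×10^6 N/C.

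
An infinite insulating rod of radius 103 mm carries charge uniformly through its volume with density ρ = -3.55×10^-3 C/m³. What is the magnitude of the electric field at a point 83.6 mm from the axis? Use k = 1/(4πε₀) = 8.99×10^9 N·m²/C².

|E| ≈ 1.68e7 V/m

Choose a coaxial cylinder of radius r = 83.6 mm (arbitrary length L) as the Gaussian surface (r < R).
Enclosed charge per unit length: λ_enc = ρ·πr² = (-3.55×10^-3)π(0.0836)² = -7.795×10^-5 C/m.
Since E is radial and uniform over the curved surface, Φ = E·2πrL = Q_enc/ε₀ = λ_enc L/ε₀.
E = 2k|λ_enc|/r = 2(8.99×10^9)(7.795e-5)/(0.0836) = 1.68×10^7 N/C.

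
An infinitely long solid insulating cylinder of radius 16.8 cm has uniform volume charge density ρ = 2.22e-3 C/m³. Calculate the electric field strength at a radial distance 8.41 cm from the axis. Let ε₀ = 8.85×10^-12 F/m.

|E| = 1.05e7 N/C

Choose a coaxial cylinder of radius r = 8.41 cm (arbitrary length L) as the Gaussian surface (r < R).
Enclosed charge per unit length: λ_enc = ρ·πr² = (2.22×10^-3)π(0.0841)² = 4.933e-5 C/m.
Applying ∮E·dA = Q_enc/ε₀ with the end caps contributing no flux:
E = |λ_enc|/(2πε₀r) = (4.933e-5)/(2π·8.85×10^-12·0.0841) = 1.05×10^7 N/C.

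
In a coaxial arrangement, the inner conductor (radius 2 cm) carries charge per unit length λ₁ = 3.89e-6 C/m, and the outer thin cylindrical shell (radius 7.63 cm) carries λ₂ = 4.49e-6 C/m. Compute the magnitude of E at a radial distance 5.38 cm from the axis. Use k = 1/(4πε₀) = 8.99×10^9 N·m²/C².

By cylindrical symmetry E is radial; use a coaxial Gaussian cylinder of radius 5.38 cm and length L (between the conductors, 2 cm < r < 7.63 cm).
Only the inner wire is enclosed; the outer shell contributes nothing inside itself. λ_enc = λ₁ = 3.89×10^-6 C/m.
Applying ∮E·dA = Q_enc/ε₀ with the end caps contributing no flux:
E = 2k|λ_enc|/r = 2(8.99×10^9)(3.89×10^-6)/(0.0538) = 1.30×10^6 N/C.

E ≈ 1.30e6 N/C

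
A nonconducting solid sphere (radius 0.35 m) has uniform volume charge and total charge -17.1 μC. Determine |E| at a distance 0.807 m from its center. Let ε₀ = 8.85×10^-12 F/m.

|E| ≈ 2.36e5 V/m

By spherical symmetry E is radial; choose a Gaussian sphere of radius r = 0.807 m (r > R, so the entire charge is enclosed).
Q_enc = -17.1 μC = -1.71×10^-5 C.
By Gauss's law, ∮E·dA = E·4πr² = Q_enc/ε₀.
E = |Q_enc|/(4πε₀r²) = (1.71×10^-5)/(4π·8.85×10^-12·(0.807)²) = 2.36×10^5 N/C.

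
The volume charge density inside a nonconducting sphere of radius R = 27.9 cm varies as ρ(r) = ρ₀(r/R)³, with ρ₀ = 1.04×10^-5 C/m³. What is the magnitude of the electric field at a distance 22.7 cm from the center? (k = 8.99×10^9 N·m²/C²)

By spherical symmetry E is radial; choose a Gaussian sphere of radius r = 22.7 cm (r < R).
Q_enc = ∫₀^r ρ(r')·4πr'² dr' = (4πρ₀/R³) ∫₀^r r'^5 dr' = 4πρ₀ r^6/(6·R³) = 1.372×10^-7 C.
Since E is radial and uniform over the Gaussian sphere, Φ = E·4πr² = Q_enc/ε₀.
E = k|Q_enc|/r² = (8.99×10^9)(1.372×10^-7)/(0.227)² = 2.39e4 N/C.

2.39e4 N/C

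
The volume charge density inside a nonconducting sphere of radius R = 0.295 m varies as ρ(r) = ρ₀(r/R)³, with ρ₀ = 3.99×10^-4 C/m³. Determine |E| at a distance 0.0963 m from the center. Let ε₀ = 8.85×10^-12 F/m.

Take a concentric spherical Gaussian surface of radius r = 0.0963 m (r < R).
Integrate the density: Q_enc = 4π ∫₀^r ρ₀(r'/R)^3 r'² dr' = 4πρ₀ r^6/(6·R³) = 2.596e-8 C.
By Gauss's law, ∮E·dA = E·4πr² = Q_enc/ε₀.
E = |Q_enc|/(4πε₀r²) = (2.596e-8)/(4π·8.85×10^-12·(0.0963)²) = 2.52×10^4 N/C.

|E| = 2.52×10^4 N/C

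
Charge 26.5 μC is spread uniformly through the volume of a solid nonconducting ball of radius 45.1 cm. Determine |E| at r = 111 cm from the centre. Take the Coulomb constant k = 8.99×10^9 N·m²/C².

|E| = 1.93×10^5 N/C

Use a concentric Gaussian sphere at r = 111 cm (r > R, so the entire charge is enclosed).
Q_enc = 26.5 μC = 2.65e-5 C.
Since E is radial and uniform over the Gaussian sphere, Φ = E·4πr² = Q_enc/ε₀.
E = k|Q_enc|/r² = (8.99×10^9)(2.65×10^-5)/(1.11)² = 1.93×10^5 N/C.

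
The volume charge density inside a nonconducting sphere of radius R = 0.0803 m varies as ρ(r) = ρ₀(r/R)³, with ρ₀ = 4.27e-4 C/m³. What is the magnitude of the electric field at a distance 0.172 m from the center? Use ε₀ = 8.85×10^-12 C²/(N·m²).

1.41×10^5 N/C

Symmetry ⇒ E = E(r) r̂. Gaussian sphere of radius r = 0.172 m (r > R, all charge enclosed).
Q_enc = 4π ∫₀^R ρ₀(r'/R)^3 r'² dr' = 4πρ₀R³/6 = 4.631×10^-7 C.
By Gauss's law, ∮E·dA = E·4πr² = Q_enc/ε₀.
E = |Q_enc|/(4πε₀r²) = (4.631e-7)/(4π·8.85×10^-12·(0.172)²) = 1.41×10^5 N/C.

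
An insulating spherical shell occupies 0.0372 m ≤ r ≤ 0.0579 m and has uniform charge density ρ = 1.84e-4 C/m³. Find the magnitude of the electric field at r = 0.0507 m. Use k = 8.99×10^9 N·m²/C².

E ≈ 2.13×10^5 N/C

Use a concentric Gaussian sphere at r = 0.0507 m (within the shell material, 0.0372 m < r < 0.0579 m).
Only the shell between 0.0372 m and r is enclosed: Q_enc = ρ·(4π/3)(r³ − a³) = (1.84e-4)·(4π/3)·((0.0507)³ − (0.0372)³) = 6.077×10^-8 C.
Gauss's law: E·4πr² = Q_enc/ε₀.
E = k|Q_enc|/r² = (8.99×10^9)(6.077e-8)/(0.0507)² = 2.13×10^5 N/C.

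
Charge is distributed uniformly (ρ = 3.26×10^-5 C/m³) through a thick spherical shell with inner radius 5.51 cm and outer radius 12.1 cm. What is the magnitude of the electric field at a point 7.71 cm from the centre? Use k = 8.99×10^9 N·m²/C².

Symmetry ⇒ E = E(r) r̂. Gaussian sphere of radius r = 7.71 cm (within the shell material, 5.51 cm < r < 12.1 cm).
Enclosed charge is the volume from a to r: Q_enc = (4π/3)ρ(r³ − a³) = 3.974×10^-8 C.
Gauss's law: E·4πr² = Q_enc/ε₀.
E = k|Q_enc|/r² = (8.99×10^9)(3.974×10^-8)/(0.0771)² = 6.01e4 N/C.

E ≈ 6.01×10^4 V/m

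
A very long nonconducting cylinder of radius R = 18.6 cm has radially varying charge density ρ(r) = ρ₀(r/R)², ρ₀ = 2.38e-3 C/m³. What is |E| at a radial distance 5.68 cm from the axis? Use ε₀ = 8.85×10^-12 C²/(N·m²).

Choose a coaxial cylinder of radius r = 5.68 cm (arbitrary length L) as the Gaussian surface (r < R).
λ_enc = ∫₀^r ρ(r')·2πr' dr' = (2πρ₀/R²)·r^4/4 = 1.125×10^-6 C/m.
By Gauss's law (flux through the curved wall only), E·2πrL = λ_enc L/ε₀.
E = |λ_enc|/(2πε₀r) = (1.125×10^-6)/(2π·8.85×10^-12·0.0568) = 3.56e5 N/C.

E = 3.56×10^5 N/C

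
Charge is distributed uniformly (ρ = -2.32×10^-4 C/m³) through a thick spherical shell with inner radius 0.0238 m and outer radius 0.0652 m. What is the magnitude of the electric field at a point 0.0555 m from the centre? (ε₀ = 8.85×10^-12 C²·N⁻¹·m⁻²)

|E| ≈ 4.47e5 N/C

By spherical symmetry E is radial; choose a Gaussian sphere of radius r = 0.0555 m (within the shell material, 0.0238 m < r < 0.0652 m).
Only the shell between 0.0238 m and r is enclosed: Q_enc = ρ·(4π/3)(r³ − a³) = (-2.32×10^-4)·(4π/3)·((0.0555)³ − (0.0238)³) = -1.53×10^-7 C.
Applying ∮E·dA = Q_enc/ε₀ with Φ = E(4πr²):
E = |Q_enc|/(4πε₀r²) = (1.53×10^-7)/(4π·8.85×10^-12·(0.0555)²) = 4.47e5 N/C.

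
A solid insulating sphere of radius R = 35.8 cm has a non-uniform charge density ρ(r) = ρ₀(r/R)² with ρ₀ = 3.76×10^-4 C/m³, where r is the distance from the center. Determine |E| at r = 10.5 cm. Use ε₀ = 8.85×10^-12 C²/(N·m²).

Symmetry ⇒ E = E(r) r̂. Gaussian sphere of radius r = 10.5 cm (r < R).
Integrate the density: Q_enc = 4π ∫₀^r ρ₀(r'/R)^2 r'² dr' = 4πρ₀ r^5/(5·R²) = 9.41e-8 C.
Gauss's law: E·4πr² = Q_enc/ε₀.
E = |Q_enc|/(4πε₀r²) = (9.41e-8)/(4π·8.85×10^-12·(0.105)²) = 7.67e4 N/C.

7.67×10^4 N/C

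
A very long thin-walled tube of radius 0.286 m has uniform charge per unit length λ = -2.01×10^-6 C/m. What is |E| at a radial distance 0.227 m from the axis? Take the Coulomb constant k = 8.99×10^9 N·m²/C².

By cylindrical symmetry E is radial; use a coaxial Gaussian cylinder of radius 0.227 m and length L (r < 0.286 m, inside the shell).
All the surface charge lies outside this cylinder: Q_enc = 0, hence E = 0.

|E| = 0 N/C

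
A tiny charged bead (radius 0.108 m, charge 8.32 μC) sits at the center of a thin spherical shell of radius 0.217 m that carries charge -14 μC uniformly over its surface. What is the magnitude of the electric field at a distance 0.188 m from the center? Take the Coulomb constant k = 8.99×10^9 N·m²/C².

By spherical symmetry E is radial; choose a Gaussian sphere of radius r = 0.188 m (between the bodies, 0.108 m < r < 0.217 m).
Only the inner charge is enclosed; the outer shell contributes nothing inside itself. Q_enc = 8.32 μC = 8.32×10^-6 C.
Since E is radial and uniform over the Gaussian sphere, Φ = E·4πr² = Q_enc/ε₀.
E = k|Q_enc|/r² = (8.99×10^9)(8.32×10^-6)/(0.188)² = 2.12×10^6 N/C.

E = 2.12e6 N/C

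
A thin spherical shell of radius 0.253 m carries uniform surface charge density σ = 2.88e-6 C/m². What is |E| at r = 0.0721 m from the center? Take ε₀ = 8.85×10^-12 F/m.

E = 0

Symmetry ⇒ E = E(r) r̂. Gaussian sphere of radius r = 0.0721 m (inside the shell, r < 0.253 m).
No charge lies within this surface, so Q_enc = 0 and Gauss's law gives E·4πr² = 0 ⇒ E = 0.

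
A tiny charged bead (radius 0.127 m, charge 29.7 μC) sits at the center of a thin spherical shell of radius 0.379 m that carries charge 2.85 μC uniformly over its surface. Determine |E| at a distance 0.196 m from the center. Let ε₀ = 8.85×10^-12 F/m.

Use a concentric Gaussian sphere at r = 0.196 m (between the bodies, 0.127 m < r < 0.379 m).
The shell at 0.379 m lies outside the Gaussian surface, so Q_enc = 29.7 μC = 2.97×10^-5 C.
Since E is radial and uniform over the Gaussian sphere, Φ = E·4πr² = Q_enc/ε₀.
E = |Q_enc|/(4πε₀r²) = (2.97×10^-5)/(4π·8.85×10^-12·(0.196)²) = 6.95×10^6 N/C.

6.95e6 N/C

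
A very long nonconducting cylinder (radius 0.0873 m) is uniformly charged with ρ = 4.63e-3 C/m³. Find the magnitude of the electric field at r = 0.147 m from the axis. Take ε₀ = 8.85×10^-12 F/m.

|E| ≈ 1.36×10^7 N/C

Choose a coaxial cylinder of radius r = 0.147 m (arbitrary length L) as the Gaussian surface (r > 0.0873 m, full cross-section enclosed).
λ_enc = ρ·πR² = (4.63×10^-3)π(0.0873)² = 1.109×10^-4 C/m.
Gauss's law: E·2πrL = λ_enc L/ε₀.
E = |λ_enc|/(2πε₀r) = (1.109×10^-4)/(2π·8.85×10^-12·0.147) = 1.36e7 N/C.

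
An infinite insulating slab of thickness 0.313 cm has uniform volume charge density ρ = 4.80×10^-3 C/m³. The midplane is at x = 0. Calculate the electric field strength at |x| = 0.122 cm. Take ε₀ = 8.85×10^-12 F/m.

|E| ≈ 6.62×10^5 V/m

By symmetry E is perpendicular to the slab. A Gaussian pillbox from −0.122 cm to +0.122 cm (face area A) lies entirely within the slab.
Q_enc = ρ·(2x)·A and flux = 2EA, so 2EA = 2ρxA/ε₀ ⇒ E = |ρ|x/ε₀.
E = (4.80e-3)(0.00122)/(8.85×10^-12) = 6.62e5 N/C.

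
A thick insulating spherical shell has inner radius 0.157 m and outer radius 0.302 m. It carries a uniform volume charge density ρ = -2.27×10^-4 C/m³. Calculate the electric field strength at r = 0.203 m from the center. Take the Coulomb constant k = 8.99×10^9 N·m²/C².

By spherical symmetry E is radial; choose a Gaussian sphere of radius r = 0.203 m (within the shell material, 0.157 m < r < 0.302 m).
Enclosed charge is the volume from a to r: Q_enc = (4π/3)ρ(r³ − a³) = -4.275e-6 C.
By Gauss's law, ∮E·dA = E·4πr² = Q_enc/ε₀.
E = k|Q_enc|/r² = (8.99×10^9)(4.275×10^-6)/(0.203)² = 9.33×10^5 N/C.

E = 9.33×10^5 V/m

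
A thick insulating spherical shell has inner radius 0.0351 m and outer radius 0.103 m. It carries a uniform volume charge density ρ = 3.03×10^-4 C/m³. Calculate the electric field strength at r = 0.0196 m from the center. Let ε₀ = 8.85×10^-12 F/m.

E = 0 (no enclosed charge)

By spherical symmetry E is radial; choose a Gaussian sphere of radius r = 0.0196 m (r < 0.0351 m, inside the empty cavity).
No charge is enclosed, so by Gauss's law E·4πr² = 0 ⇒ E = 0.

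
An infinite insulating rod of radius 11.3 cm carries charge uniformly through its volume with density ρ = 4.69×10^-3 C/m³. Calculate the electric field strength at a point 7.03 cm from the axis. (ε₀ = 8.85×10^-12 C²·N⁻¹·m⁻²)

|E| = 1.86e7 V/m

Take a coaxial cylindrical Gaussian surface of radius r = 7.03 cm and length L (r < R).
Enclosed charge per unit length: λ_enc = ρ·πr² = (4.69×10^-3)π(0.0703)² = 7.282×10^-5 C/m.
Applying ∮E·dA = Q_enc/ε₀ with the end caps contributing no flux:
E = |λ_enc|/(2πε₀r) = (7.282×10^-5)/(2π·8.85×10^-12·0.0703) = 1.86×10^7 N/C.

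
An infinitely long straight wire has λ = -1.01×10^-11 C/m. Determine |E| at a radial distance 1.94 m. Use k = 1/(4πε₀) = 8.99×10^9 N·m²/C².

Choose a coaxial cylinder of radius r = 1.94 m (arbitrary length L) as the Gaussian surface.
Q_enc = λL, so λ_enc = -1.01×10^-11 C/m.
Applying ∮E·dA = Q_enc/ε₀ with the end caps contributing no flux:
E = 2k|λ_enc|/r = 2(8.99×10^9)(1.01e-11)/(1.94) = 9.36×10^-2 N/C.

E = 9.36e-2 N/C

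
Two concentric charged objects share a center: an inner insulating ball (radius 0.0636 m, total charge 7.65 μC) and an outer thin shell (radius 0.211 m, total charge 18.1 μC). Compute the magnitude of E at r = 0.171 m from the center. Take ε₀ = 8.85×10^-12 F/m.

E ≈ 2.35×10^6 V/m

Symmetry ⇒ E = E(r) r̂. Gaussian sphere of radius r = 0.171 m (between the bodies, 0.0636 m < r < 0.211 m).
The shell at 0.211 m lies outside the Gaussian surface, so Q_enc = 7.65 μC = 7.65×10^-6 C.
Applying ∮E·dA = Q_enc/ε₀ with Φ = E(4πr²):
E = |Q_enc|/(4πε₀r²) = (7.65×10^-6)/(4π·8.85×10^-12·(0.171)²) = 2.35e6 N/C.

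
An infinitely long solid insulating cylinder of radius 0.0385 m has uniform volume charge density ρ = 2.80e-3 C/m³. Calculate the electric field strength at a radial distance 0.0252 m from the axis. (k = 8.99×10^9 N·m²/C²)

By cylindrical symmetry E is radial; use a coaxial Gaussian cylinder of radius 0.0252 m and length L (r < R).
Enclosed charge per unit length: λ_enc = ρ·πr² = (2.80×10^-3)π(0.0252)² = 5.586e-6 C/m.
Gauss's law: E·2πrL = λ_enc L/ε₀.
E = 2k|λ_enc|/r = 2(8.99×10^9)(5.586×10^-6)/(0.0252) = 3.99e6 N/C.

E = 3.99e6 N/C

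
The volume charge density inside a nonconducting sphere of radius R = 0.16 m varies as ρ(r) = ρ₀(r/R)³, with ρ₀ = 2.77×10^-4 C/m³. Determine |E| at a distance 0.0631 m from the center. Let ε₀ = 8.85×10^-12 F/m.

Symmetry ⇒ E = E(r) r̂. Gaussian sphere of radius r = 0.0631 m (r < R).
Integrate the density: Q_enc = 4π ∫₀^r ρ₀(r'/R)^3 r'² dr' = 4πρ₀ r^6/(6·R³) = 8.94×10^-9 C.
Gauss's law: E·4πr² = Q_enc/ε₀.
E = |Q_enc|/(4πε₀r²) = (8.94e-9)/(4π·8.85×10^-12·(0.0631)²) = 2.02e4 N/C.

E ≈ 2.02e4 N/C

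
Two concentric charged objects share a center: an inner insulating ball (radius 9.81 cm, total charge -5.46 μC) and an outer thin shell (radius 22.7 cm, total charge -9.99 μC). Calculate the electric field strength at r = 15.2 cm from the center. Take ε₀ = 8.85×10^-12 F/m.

Symmetry ⇒ E = E(r) r̂. Gaussian sphere of radius r = 15.2 cm (between the bodies, 9.81 cm < r < 22.7 cm).
Only the inner charge is enclosed; the outer shell contributes nothing inside itself. Q_enc = -5.46 μC = -5.46×10^-6 C.
Applying ∮E·dA = Q_enc/ε₀ with Φ = E(4πr²):
E = |Q_enc|/(4πε₀r²) = (5.46e-6)/(4π·8.85×10^-12·(0.152)²) = 2.12×10^6 N/C.

|E| ≈ 2.12×10^6 V/m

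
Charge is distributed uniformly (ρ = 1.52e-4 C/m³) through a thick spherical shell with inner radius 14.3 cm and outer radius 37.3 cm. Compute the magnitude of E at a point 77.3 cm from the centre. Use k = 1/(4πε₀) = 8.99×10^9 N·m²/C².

Use a concentric Gaussian sphere at r = 77.3 cm (r > 37.3 cm, enclosing the whole shell).
Q_enc = ρ·(4π/3)(b³ − a³) = (1.52×10^-4)·(4π/3)·((0.373)³ − (0.143)³) = 3.118×10^-5 C.
Since E is radial and uniform over the Gaussian sphere, Φ = E·4πr² = Q_enc/ε₀.
E = k|Q_enc|/r² = (8.99×10^9)(3.118×10^-5)/(0.773)² = 4.69×10^5 N/C.

|E| ≈ 4.69×10^5 N/C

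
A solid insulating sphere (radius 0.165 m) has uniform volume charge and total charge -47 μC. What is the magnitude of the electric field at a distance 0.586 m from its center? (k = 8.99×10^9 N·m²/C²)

E = 1.23×10^6 N/C

Take a concentric spherical Gaussian surface of radius r = 0.586 m (r > R, so the entire charge is enclosed).
Q_enc = -47 μC = -4.70×10^-5 C.
Applying ∮E·dA = Q_enc/ε₀ with Φ = E(4πr²):
E = k|Q_enc|/r² = (8.99×10^9)(4.70e-5)/(0.586)² = 1.23e6 N/C.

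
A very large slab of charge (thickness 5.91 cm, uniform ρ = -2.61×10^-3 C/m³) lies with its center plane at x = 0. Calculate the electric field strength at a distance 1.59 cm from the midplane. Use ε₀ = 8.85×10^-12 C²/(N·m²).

By symmetry E is perpendicular to the slab. A Gaussian pillbox from −1.59 cm to +1.59 cm (face area A) lies entirely within the slab.
Q_enc = ρ·(2x)·A and flux = 2EA, so 2EA = 2ρxA/ε₀ ⇒ E = |ρ|x/ε₀.
E = (2.61×10^-3)(0.0159)/(8.85×10^-12) = 4.69×10^6 N/C.

|E| ≈ 4.69×10^6 N/C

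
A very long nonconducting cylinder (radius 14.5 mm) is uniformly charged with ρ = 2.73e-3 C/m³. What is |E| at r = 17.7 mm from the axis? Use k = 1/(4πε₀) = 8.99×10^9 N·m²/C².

E = 1.83×10^6 N/C

By cylindrical symmetry E is radial; use a coaxial Gaussian cylinder of radius 17.7 mm and length L (r > 14.5 mm, full cross-section enclosed).
λ_enc = ρ·πR² = (2.73e-3)π(0.0145)² = 1.803e-6 C/m.
Since E is radial and uniform over the curved surface, Φ = E·2πrL = Q_enc/ε₀ = λ_enc L/ε₀.
E = 2k|λ_enc|/r = 2(8.99×10^9)(1.803×10^-6)/(0.0177) = 1.83×10^6 N/C.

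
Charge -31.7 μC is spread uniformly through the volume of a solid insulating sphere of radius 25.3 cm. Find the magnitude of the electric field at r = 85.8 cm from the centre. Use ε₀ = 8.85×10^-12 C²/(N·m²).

Use a concentric Gaussian sphere at r = 85.8 cm (r > R, so the entire charge is enclosed).
Q_enc = -31.7 μC = -3.17×10^-5 C.
By Gauss's law, ∮E·dA = E·4πr² = Q_enc/ε₀.
E = |Q_enc|/(4πε₀r²) = (3.17e-5)/(4π·8.85×10^-12·(0.858)²) = 3.87×10^5 N/C.

|E| = 3.87×10^5 N/C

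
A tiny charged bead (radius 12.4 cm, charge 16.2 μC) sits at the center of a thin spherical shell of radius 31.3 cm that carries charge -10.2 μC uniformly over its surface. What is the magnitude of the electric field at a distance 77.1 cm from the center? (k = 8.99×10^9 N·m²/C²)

|E| = 9.07×10^4 V/m

Take a concentric spherical Gaussian surface of radius r = 77.1 cm (r > 31.3 cm, enclosing both).
Q_enc = (16.2 μC) + (-10.2 μC) = 6.00e-6 C.
By Gauss's law, ∮E·dA = E·4πr² = Q_enc/ε₀.
E = k|Q_enc|/r² = (8.99×10^9)(6.00×10^-6)/(0.771)² = 9.07e4 N/C.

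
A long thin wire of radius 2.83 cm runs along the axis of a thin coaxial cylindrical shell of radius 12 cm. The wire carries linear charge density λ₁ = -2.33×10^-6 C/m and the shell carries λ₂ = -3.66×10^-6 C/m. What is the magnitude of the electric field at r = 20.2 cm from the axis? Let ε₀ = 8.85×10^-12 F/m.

5.33×10^5 V/m

Take a coaxial cylindrical Gaussian surface of radius r = 20.2 cm and length L (r > 12 cm, enclosing both).
λ_enc = λ₁ + λ₂ = (-2.33×10^-6) + (-3.66e-6) = -5.99×10^-6 C/m.
Gauss's law: E·2πrL = λ_enc L/ε₀.
E = |λ_enc|/(2πε₀r) = (5.99e-6)/(2π·8.85×10^-12·0.202) = 5.33×10^5 N/C.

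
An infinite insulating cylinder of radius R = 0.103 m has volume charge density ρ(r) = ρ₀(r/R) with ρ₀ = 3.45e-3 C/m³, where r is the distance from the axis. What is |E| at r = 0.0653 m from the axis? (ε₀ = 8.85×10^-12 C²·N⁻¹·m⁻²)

Choose a coaxial cylinder of radius r = 0.0653 m (arbitrary length L) as the Gaussian surface (r < R).
λ_enc = ∫₀^r ρ(r')·2πr' dr' = (2πρ₀/R)·r^3/3 = 1.953e-5 C/m.
Gauss's law: E·2πrL = λ_enc L/ε₀.
E = |λ_enc|/(2πε₀r) = (1.953×10^-5)/(2π·8.85×10^-12·0.0653) = 5.38×10^6 N/C.

E ≈ 5.38e6 N/C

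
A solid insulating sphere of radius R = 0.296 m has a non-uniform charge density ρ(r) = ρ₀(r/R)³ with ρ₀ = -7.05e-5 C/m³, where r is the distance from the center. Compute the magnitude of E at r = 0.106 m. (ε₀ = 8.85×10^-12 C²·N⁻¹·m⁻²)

6.46e3 N/C

Use a concentric Gaussian sphere at r = 0.106 m (r < R).
Q_enc = ∫₀^r ρ(r')·4πr'² dr' = (4πρ₀/R³) ∫₀^r r'^5 dr' = 4πρ₀ r^6/(6·R³) = -8.076×10^-9 C.
Applying ∮E·dA = Q_enc/ε₀ with Φ = E(4πr²):
E = |Q_enc|/(4πε₀r²) = (8.076×10^-9)/(4π·8.85×10^-12·(0.106)²) = 6.46×10^3 N/C.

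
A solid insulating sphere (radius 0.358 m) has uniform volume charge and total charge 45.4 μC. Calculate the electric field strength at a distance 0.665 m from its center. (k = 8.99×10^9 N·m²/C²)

E = 9.23e5 N/C

Take a concentric spherical Gaussian surface of radius r = 0.665 m (r > R, so the entire charge is enclosed).
Q_enc = 45.4 μC = 4.54e-5 C.
Gauss's law: E·4πr² = Q_enc/ε₀.
E = k|Q_enc|/r² = (8.99×10^9)(4.54×10^-5)/(0.665)² = 9.23×10^5 N/C.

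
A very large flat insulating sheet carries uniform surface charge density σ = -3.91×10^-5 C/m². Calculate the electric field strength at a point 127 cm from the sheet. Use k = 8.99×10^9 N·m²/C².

By planar symmetry E is perpendicular to the sheet and uniform; use a Gaussian pillbox with flat faces of area A on each side of the sheet.
Flux Φ = 2EA and Q_enc = σA, so 2EA = σA/ε₀ ⇒ E = |σ|/(2ε₀), independent of distance.
E = 2πk|σ| = 2π(8.99×10^9)(3.91×10^-5) = 2.21×10^6 N/C.

2.21×10^6 V/m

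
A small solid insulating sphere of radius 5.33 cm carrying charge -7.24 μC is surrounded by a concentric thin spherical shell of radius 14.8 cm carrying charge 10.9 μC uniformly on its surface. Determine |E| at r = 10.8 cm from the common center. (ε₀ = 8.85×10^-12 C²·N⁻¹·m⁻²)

|E| = 5.58×10^6 N/C

Symmetry ⇒ E = E(r) r̂. Gaussian sphere of radius r = 10.8 cm (between the bodies, 5.33 cm < r < 14.8 cm).
Only the inner charge is enclosed; the outer shell contributes nothing inside itself. Q_enc = -7.24 μC = -7.24×10^-6 C.
Applying ∮E·dA = Q_enc/ε₀ with Φ = E(4πr²):
E = |Q_enc|/(4πε₀r²) = (7.24×10^-6)/(4π·8.85×10^-12·(0.108)²) = 5.58×10^6 N/C.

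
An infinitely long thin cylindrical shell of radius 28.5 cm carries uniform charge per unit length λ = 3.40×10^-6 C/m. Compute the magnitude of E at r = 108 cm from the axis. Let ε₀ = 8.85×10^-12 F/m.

Take a coaxial cylindrical Gaussian surface of radius r = 108 cm and length L (r > 28.5 cm).
The full line charge is enclosed: λ_enc = 3.40×10^-6 C/m.
By Gauss's law (flux through the curved wall only), E·2πrL = λ_enc L/ε₀.
E = |λ_enc|/(2πε₀r) = (3.40×10^-6)/(2π·8.85×10^-12·1.08) = 5.66×10^4 N/C.

E = 5.66×10^4 V/m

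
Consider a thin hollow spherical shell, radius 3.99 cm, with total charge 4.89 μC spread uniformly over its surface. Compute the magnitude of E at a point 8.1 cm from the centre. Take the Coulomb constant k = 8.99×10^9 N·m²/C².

|E| = 6.70e6 N/C

Symmetry ⇒ E = E(r) r̂. Gaussian sphere of radius r = 8.1 cm (r > 3.99 cm).
The entire shell is enclosed: Q_enc = 4.89×10^-6 C.
By Gauss's law, ∮E·dA = E·4πr² = Q_enc/ε₀.
E = k|Q_enc|/r² = (8.99×10^9)(4.89e-6)/(0.081)² = 6.70e6 N/C.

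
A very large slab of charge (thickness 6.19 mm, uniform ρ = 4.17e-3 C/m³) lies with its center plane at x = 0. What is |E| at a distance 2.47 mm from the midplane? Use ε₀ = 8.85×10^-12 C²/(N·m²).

By symmetry E is perpendicular to the slab. A Gaussian pillbox from −2.47 mm to +2.47 mm (face area A) lies entirely within the slab.
Q_enc = ρ·(2x)·A and flux = 2EA, so 2EA = 2ρxA/ε₀ ⇒ E = |ρ|x/ε₀.
E = (4.17×10^-3)(0.00247)/(8.85×10^-12) = 1.16×10^6 N/C.

E ≈ 1.16×10^6 N/C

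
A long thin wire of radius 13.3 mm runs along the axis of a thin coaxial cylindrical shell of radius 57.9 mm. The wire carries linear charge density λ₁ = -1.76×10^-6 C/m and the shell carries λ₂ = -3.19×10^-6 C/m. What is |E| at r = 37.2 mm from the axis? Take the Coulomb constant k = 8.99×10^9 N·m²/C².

E ≈ 8.51×10^5 V/m

Coaxial Gaussian cylinder, radius r = 37.2 mm, length L (between the conductors, 13.3 mm < r < 57.9 mm).
Only the inner wire is enclosed; the outer shell contributes nothing inside itself. λ_enc = λ₁ = -1.76e-6 C/m.
By Gauss's law (flux through the curved wall only), E·2πrL = λ_enc L/ε₀.
E = 2k|λ_enc|/r = 2(8.99×10^9)(1.76×10^-6)/(0.0372) = 8.51×10^5 N/C.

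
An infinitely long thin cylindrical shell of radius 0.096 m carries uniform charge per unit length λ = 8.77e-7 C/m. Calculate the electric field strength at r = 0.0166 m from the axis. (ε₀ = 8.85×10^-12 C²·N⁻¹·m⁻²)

By cylindrical symmetry E is radial; use a coaxial Gaussian cylinder of radius 0.0166 m and length L (r < 0.096 m, inside the shell).
No charge is enclosed, so Gauss's law gives E·2πrL = 0 ⇒ E = 0.

|E| = 0 V/m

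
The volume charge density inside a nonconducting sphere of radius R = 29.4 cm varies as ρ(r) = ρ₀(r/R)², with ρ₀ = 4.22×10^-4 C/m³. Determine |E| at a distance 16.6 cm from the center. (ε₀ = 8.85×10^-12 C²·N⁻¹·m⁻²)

Take a concentric spherical Gaussian surface of radius r = 16.6 cm (r < R).
Integrate the density: Q_enc = 4π ∫₀^r ρ₀(r'/R)^2 r'² dr' = 4πρ₀ r^5/(5·R²) = 1.547×10^-6 C.
Gauss's law: E·4πr² = Q_enc/ε₀.
E = |Q_enc|/(4πε₀r²) = (1.547×10^-6)/(4π·8.85×10^-12·(0.166)²) = 5.05×10^5 N/C.

|E| = 5.05×10^5 N/C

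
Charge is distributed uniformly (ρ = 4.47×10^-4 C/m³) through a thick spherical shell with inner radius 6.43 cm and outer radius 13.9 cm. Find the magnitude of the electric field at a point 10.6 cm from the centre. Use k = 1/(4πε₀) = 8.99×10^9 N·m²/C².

|E| ≈ 1.39e6 N/C

Symmetry ⇒ E = E(r) r̂. Gaussian sphere of radius r = 10.6 cm (within the shell material, 6.43 cm < r < 13.9 cm).
Enclosed charge is the volume from a to r: Q_enc = (4π/3)ρ(r³ − a³) = 1.732×10^-6 C.
Applying ∮E·dA = Q_enc/ε₀ with Φ = E(4πr²):
E = k|Q_enc|/r² = (8.99×10^9)(1.732×10^-6)/(0.106)² = 1.39×10^6 N/C.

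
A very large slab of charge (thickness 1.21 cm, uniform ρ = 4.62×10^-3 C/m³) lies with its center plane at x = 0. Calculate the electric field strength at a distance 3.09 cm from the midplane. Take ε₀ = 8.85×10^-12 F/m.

The point |x| = 3.09 cm lies outside the slab (half-thickness 0.00605 m). A symmetric pillbox spanning the full slab encloses Q_enc = ρ·d·A.
Flux = 2EA ⇒ E = |ρ|d/(2ε₀), independent of distance outside.
E = (4.62×10^-3)(0.0121)/(2·8.85×10^-12) = 3.16×10^6 N/C.

E = 3.16×10^6 N/C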